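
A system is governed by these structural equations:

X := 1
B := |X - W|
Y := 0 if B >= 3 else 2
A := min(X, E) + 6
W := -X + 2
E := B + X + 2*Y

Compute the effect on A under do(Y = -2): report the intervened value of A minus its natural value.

Under do(Y=-2), the mechanism Y := 0 if B >= 3 else 2 is discarded; Y is fixed at -2.
W = -X + 2  [with X=1]  = 1
B = |X - W|  [with X=1, W=1]  = 0
E = B + X + 2*Y  [with B=0, X=1, Y=-2]  = -3
A = min(X, E) + 6  [with X=1, E=-3]  = 3
Without intervention: W = -X + 2  [with X=1]  = 1; B = |X - W|  [with X=1, W=1]  = 0; Y = 0 if B >= 3 else 2  [with B=0]  = 2; E = B + X + 2*Y  [with B=0, X=1, Y=2]  = 5; A = min(X, E) + 6  [with X=1, E=5]  = 7.
Change = 3 − 7 = -4.

-4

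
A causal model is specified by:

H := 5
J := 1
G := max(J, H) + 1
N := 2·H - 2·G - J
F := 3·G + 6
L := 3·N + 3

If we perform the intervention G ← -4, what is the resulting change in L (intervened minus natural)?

The intervention breaks the incoming arrows to G: G := max(J, H) + 1 no longer applies, and G = -4.
N = 2·H - 2·G - J  [with H=5, G=-4, J=1]  = 17
L = 3·N + 3  [with N=17]  = 54
Without intervention: G = max(J, H) + 1  [with J=1, H=5]  = 6; N = 2·H - 2·G - J  [with H=5, G=6, J=1]  = -3; L = 3·N + 3  [with N=-3]  = -6.
Change = 54 − (-6) = 60.

60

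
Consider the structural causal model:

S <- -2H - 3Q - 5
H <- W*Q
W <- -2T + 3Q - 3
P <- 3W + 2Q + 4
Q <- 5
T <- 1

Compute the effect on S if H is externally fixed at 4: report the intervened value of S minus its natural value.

Intervening sets H = 4 and removes its equation (H <- W*Q).
S = -2H - 3Q - 5  [with H=4, Q=5]  = -28
Without intervention: W = -2T + 3Q - 3  [with T=1, Q=5]  = 10; H = W*Q  [with W=10, Q=5]  = 50; S = -2H - 3Q - 5  [with H=50, Q=5]  = -120.
Change = -28 − (-120) = 92.

92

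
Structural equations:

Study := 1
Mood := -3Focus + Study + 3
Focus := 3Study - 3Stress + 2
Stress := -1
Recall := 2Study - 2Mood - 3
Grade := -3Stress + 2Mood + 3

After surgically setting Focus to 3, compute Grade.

The intervention breaks the incoming arrows to Focus: Focus := 3Study - 3Stress + 2 no longer applies, and Focus = 3.
Mood = -3Focus + Study + 3  [with Focus=3, Study=1]  = -5
Grade = -3Stress + 2Mood + 3  [with Stress=-1, Mood=-5]  = -4

-4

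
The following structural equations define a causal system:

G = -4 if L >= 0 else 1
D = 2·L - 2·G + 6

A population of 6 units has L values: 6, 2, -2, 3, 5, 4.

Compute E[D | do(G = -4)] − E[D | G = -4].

Every unit gets G=-4 under the intervention. D values become 26, 18, 10, 20, 24, 22; E[D|do(G=-4)] = 20.
Conditioning on G=-4 selects the 5 unit(s) with L ∈ {6, 2, 3, 5, 4}. Their D values: 26, 18, 20, 24, 22. Mean = 22.
Difference = 20 − 22 = -2.

-2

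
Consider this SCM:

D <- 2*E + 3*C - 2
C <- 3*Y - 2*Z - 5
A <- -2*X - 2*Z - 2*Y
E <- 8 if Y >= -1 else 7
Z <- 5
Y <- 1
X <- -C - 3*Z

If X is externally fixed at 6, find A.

Intervening sets X = 6 and removes its equation (X <- -C - 3*Z).
A = -2*X - 2*Z - 2*Y  [with X=6, Z=5, Y=1]  = -24

-24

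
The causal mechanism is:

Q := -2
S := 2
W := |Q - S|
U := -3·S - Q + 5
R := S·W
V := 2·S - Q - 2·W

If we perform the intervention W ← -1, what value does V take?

8

The intervention breaks the incoming arrows to W: W := |Q - S| no longer applies, and W = -1.
V = 2·S - Q - 2·W  [with S=2, Q=-2, W=-1]  = 8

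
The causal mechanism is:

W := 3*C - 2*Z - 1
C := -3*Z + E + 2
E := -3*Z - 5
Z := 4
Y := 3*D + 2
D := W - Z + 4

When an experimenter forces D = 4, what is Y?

14

The intervention breaks the incoming arrows to D: D := W - Z + 4 no longer applies, and D = 4.
Y = 3*D + 2  [with D=4]  = 14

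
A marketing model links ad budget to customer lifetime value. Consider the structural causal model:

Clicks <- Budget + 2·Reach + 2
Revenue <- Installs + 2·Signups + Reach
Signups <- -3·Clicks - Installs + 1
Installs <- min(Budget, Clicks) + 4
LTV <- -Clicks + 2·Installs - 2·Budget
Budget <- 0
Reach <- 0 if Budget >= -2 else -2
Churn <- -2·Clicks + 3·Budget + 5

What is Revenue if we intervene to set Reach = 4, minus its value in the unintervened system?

-44

Under do(Reach=4), the mechanism Reach <- 0 if Budget >= -2 else -2 is discarded; Reach is fixed at 4.
Clicks = Budget + 2·Reach + 2  [with Budget=0, Reach=4]  = 10
Installs = min(Budget, Clicks) + 4  [with Budget=0, Clicks=10]  = 4
Signups = -3·Clicks - Installs + 1  [with Clicks=10, Installs=4]  = -33
Revenue = Installs + 2·Signups + Reach  [with Installs=4, Signups=-33, Reach=4]  = -58
Without intervention: Reach = 0 if Budget >= -2 else -2  [with Budget=0]  = 0; Clicks = Budget + 2·Reach + 2  [with Budget=0, Reach=0]  = 2; Installs = min(Budget, Clicks) + 4  [with Budget=0, Clicks=2]  = 4; Signups = -3·Clicks - Installs + 1  [with Clicks=2, Installs=4]  = -9; Revenue = Installs + 2·Signups + Reach  [with Installs=4, Signups=-9, Reach=0]  = -14.
Change = -58 − (-14) = -44.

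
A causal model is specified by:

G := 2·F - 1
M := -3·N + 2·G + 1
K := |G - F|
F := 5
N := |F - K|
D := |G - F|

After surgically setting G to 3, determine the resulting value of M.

Under do(G=3), the mechanism G := 2·F - 1 is discarded; G is fixed at 3.
K = |G - F|  [with G=3, F=5]  = 2
N = |F - K|  [with F=5, K=2]  = 3
M = -3·N + 2·G + 1  [with N=3, G=3]  = -2

-2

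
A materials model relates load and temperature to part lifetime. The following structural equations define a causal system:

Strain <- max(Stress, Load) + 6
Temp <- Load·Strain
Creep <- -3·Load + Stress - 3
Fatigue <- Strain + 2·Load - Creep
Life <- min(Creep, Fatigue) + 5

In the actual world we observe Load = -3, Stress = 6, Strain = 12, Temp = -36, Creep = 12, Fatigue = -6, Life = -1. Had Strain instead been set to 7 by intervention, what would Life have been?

-6

The intervention breaks the incoming arrows to Strain: Strain <- max(Stress, Load) + 6 no longer applies, and Strain = 7.
Creep = -3·Load + Stress - 3  [with Load=-3, Stress=6]  = 12
Fatigue = Strain + 2·Load - Creep  [with Strain=7, Load=-3, Creep=12]  = -11
Life = min(Creep, Fatigue) + 5  [with Creep=12, Fatigue=-11]  = -6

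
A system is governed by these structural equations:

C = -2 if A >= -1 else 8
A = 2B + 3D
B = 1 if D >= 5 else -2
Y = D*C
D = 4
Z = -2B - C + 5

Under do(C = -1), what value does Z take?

10

Under do(C=-1), the mechanism C = -2 if A >= -1 else 8 is discarded; C is fixed at -1.
B = 1 if D >= 5 else -2  [with D=4]  = -2
Z = -2B - C + 5  [with B=-2, C=-1]  = 10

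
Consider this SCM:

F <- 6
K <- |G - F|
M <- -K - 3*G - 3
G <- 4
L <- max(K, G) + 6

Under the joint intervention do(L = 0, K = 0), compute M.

-15

Under do(L = 0, K = 0), each intervened variable's structural equation is replaced by its fixed value.
M = -K - 3*G - 3  [with K=0, G=4]  = -15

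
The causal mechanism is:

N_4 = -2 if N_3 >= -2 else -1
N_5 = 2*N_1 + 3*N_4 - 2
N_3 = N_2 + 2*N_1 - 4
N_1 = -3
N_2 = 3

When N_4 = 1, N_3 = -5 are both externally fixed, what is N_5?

-5

The joint intervention fixes N_4 = 1, N_3 = -5, removing each variable's own equation.
N_5 = 2*N_1 + 3*N_4 - 2  [with N_1=-3, N_4=1]  = -5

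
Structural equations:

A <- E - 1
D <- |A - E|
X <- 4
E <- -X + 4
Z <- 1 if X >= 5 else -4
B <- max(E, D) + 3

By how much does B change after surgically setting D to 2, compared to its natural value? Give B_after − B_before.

1

The intervention breaks the incoming arrows to D: D <- |A - E| no longer applies, and D = 2.
E = -X + 4  [with X=4]  = 0
B = max(E, D) + 3  [with E=0, D=2]  = 5
Without intervention: E = -X + 4  [with X=4]  = 0; A = E - 1  [with E=0]  = -1; D = |A - E|  [with A=-1, E=0]  = 1; B = max(E, D) + 3  [with E=0, D=1]  = 4.
Change = 5 − 4 = 1.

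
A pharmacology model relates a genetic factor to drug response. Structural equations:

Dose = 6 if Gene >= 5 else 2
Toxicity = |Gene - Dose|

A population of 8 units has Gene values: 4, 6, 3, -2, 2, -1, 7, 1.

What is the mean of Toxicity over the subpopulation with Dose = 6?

0.5

E[Toxicity|Dose=6] averages over only the 2 units with Dose=6 (Gene = 6, 7): Toxicity = 0, 1, mean 0.5.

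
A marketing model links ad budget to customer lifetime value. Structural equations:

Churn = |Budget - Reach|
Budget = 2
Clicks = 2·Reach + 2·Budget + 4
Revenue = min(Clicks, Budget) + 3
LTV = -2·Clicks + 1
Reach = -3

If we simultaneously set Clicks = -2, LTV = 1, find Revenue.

The joint intervention fixes Clicks = -2, LTV = 1, removing each variable's own equation.
Revenue = min(Clicks, Budget) + 3  [with Clicks=-2, Budget=2]  = 1

1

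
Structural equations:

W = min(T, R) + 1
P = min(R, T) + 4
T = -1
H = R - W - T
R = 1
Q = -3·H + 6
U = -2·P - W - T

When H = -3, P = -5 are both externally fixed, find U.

11

Setting H = -3, P = -5 by intervention discards those variables' equations.
W = min(T, R) + 1  [with T=-1, R=1]  = 0
U = -2·P - W - T  [with P=-5, W=0, T=-1]  = 11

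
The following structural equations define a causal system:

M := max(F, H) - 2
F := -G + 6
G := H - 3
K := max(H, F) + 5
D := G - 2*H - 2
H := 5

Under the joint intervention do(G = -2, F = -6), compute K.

The joint intervention fixes G = -2, F = -6, removing each variable's own equation.
K = max(H, F) + 5  [with H=5, F=-6]  = 10

10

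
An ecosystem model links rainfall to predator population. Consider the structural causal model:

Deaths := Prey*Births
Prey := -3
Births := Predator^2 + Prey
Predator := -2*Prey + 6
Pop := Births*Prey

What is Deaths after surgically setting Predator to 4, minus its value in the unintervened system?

Under do(Predator=4), the mechanism Predator := -2*Prey + 6 is discarded; Predator is fixed at 4.
Births = Predator^2 + Prey  [with Predator=4, Prey=-3]  = 13
Deaths = Prey*Births  [with Prey=-3, Births=13]  = -39
Without intervention: Predator = -2*Prey + 6  [with Prey=-3]  = 12; Births = Predator^2 + Prey  [with Predator=12, Prey=-3]  = 141; Deaths = Prey*Births  [with Prey=-3, Births=141]  = -423.
Change = -39 − (-423) = 384.

384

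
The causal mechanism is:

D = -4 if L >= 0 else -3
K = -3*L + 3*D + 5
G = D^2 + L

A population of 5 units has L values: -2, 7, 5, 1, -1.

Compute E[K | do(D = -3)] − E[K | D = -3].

-10.5

do(D=-3) breaks D's dependence on L. With D=-3 fixed, K across the units is 2, -25, -19, -7, -1, mean -10.
E[K|D=-3] averages over only the 2 units with D=-3 (L = -2, -1): K = 2, -1, mean 0.5.
Difference = -10 − 0.5 = -10.5.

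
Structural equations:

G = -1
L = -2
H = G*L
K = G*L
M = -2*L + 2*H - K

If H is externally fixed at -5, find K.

2

The intervention breaks the incoming arrows to H: H = G*L no longer applies, and H = -5.
K is not downstream of the intervention, so its value is determined by the original equations.
K = G*L  [with G=-1, L=-2]  = 2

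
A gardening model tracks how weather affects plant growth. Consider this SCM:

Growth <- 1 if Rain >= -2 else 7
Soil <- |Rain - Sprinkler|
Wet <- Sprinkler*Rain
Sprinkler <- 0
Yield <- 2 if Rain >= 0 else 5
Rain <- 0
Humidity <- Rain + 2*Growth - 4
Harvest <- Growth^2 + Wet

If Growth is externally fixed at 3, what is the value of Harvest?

9

do(Growth=3) replaces the equation Growth <- 1 if Rain >= -2 else 7 with the constant Growth = 3.
Wet = Sprinkler*Rain  [with Sprinkler=0, Rain=0]  = 0
Harvest = Growth^2 + Wet  [with Growth=3, Wet=0]  = 9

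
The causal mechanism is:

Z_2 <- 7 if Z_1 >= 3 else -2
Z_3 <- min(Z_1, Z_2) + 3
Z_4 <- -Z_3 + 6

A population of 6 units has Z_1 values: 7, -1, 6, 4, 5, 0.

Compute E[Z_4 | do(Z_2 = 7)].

Under do(Z_2=7), Z_2's equation is replaced by Z_2=7 for every unit. Per-unit Z_4: -4, 4, -3, -1, -2, 3. Mean = -0.5.

-0.5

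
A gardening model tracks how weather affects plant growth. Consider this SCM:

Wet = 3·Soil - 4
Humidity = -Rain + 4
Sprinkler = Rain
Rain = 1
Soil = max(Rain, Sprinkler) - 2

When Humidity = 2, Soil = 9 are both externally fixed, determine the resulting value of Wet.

23

Under do(Humidity = 2, Soil = 9), each intervened variable's structural equation is replaced by its fixed value.
Wet = 3·Soil - 4  [with Soil=9]  = 23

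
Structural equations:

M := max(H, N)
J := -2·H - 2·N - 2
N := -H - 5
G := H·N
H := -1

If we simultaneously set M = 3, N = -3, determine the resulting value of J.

Setting M = 3, N = -3 by intervention discards those variables' equations.
J = -2·H - 2·N - 2  [with H=-1, N=-3]  = 6

6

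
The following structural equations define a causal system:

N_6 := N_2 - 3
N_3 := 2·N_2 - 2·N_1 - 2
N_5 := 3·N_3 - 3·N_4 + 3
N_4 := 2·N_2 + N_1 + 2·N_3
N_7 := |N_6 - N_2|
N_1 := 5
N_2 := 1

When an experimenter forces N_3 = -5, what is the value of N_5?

-3

do(N_3=-5) replaces the equation N_3 := 2·N_2 - 2·N_1 - 2 with the constant N_3 = -5.
N_4 = 2·N_2 + N_1 + 2·N_3  [with N_2=1, N_1=5, N_3=-5]  = -3
N_5 = 3·N_3 - 3·N_4 + 3  [with N_3=-5, N_4=-3]  = -3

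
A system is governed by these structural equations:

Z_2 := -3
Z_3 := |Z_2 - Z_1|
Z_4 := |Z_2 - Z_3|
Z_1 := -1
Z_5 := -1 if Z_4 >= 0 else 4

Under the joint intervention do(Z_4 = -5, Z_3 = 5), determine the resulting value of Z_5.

4

The joint intervention fixes Z_4 = -5, Z_3 = 5, removing each variable's own equation.
Z_5 = -1 if Z_4 >= 0 else 4  [with Z_4=-5]  = 4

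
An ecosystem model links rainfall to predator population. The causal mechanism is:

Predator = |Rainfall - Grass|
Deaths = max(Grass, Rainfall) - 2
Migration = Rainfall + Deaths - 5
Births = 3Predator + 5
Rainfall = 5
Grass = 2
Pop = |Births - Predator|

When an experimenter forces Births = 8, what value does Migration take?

Under do(Births=8), the mechanism Births = 3Predator + 5 is discarded; Births is fixed at 8.
Since Migration is not a descendant of the intervened variable, it is unaffected.
Deaths = max(Grass, Rainfall) - 2  [with Grass=2, Rainfall=5]  = 3
Migration = Rainfall + Deaths - 5  [with Rainfall=5, Deaths=3]  = 3

3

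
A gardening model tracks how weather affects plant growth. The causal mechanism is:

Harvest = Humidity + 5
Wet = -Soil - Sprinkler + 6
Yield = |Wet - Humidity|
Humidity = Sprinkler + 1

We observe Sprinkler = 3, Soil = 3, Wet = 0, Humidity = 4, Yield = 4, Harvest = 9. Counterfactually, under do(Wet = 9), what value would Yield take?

5

do(Wet=9) replaces the equation Wet = -Soil - Sprinkler + 6 with the constant Wet = 9.
Humidity = Sprinkler + 1  [with Sprinkler=3]  = 4
Yield = |Wet - Humidity|  [with Wet=9, Humidity=4]  = 5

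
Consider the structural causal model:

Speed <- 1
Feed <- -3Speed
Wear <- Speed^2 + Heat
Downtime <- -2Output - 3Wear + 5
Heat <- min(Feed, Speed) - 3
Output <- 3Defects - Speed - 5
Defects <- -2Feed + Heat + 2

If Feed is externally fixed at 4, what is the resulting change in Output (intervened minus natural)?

Under do(Feed=4), the mechanism Feed <- -3Speed is discarded; Feed is fixed at 4.
Heat = min(Feed, Speed) - 3  [with Feed=4, Speed=1]  = -2
Defects = -2Feed + Heat + 2  [with Feed=4, Heat=-2]  = -8
Output = 3Defects - Speed - 5  [with Defects=-8, Speed=1]  = -30
Without intervention: Feed = -3Speed  [with Speed=1]  = -3; Heat = min(Feed, Speed) - 3  [with Feed=-3, Speed=1]  = -6; Defects = -2Feed + Heat + 2  [with Feed=-3, Heat=-6]  = 2; Output = 3Defects - Speed - 5  [with Defects=2, Speed=1]  = 0.
Change = -30 − 0 = -30.

-30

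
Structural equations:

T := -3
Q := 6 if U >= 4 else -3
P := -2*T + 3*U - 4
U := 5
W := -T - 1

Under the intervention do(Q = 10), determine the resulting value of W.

2

Intervening sets Q = 10 and removes its equation (Q := 6 if U >= 4 else -3).
No directed path runs from Q to W, so W keeps its natural value.
W = -T - 1  [with T=-3]  = 2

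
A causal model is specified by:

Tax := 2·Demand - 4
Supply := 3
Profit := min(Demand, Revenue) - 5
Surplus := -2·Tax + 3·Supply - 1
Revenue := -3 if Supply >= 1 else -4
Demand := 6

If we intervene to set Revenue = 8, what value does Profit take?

do(Revenue=8) replaces the equation Revenue := -3 if Supply >= 1 else -4 with the constant Revenue = 8.
Profit = min(Demand, Revenue) - 5  [with Demand=6, Revenue=8]  = 1

1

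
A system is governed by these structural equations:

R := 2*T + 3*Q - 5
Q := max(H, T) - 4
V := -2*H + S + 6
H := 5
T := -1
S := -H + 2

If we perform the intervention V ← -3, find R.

-4

Under do(V=-3), the mechanism V := -2*H + S + 6 is discarded; V is fixed at -3.
Since R is not a descendant of the intervened variable, it is unaffected.
Q = max(H, T) - 4  [with H=5, T=-1]  = 1
R = 2*T + 3*Q - 5  [with T=-1, Q=1]  = -4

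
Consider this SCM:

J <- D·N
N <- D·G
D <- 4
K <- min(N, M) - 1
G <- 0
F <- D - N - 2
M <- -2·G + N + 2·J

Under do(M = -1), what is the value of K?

The intervention breaks the incoming arrows to M: M <- -2·G + N + 2·J no longer applies, and M = -1.
N = D·G  [with D=4, G=0]  = 0
K = min(N, M) - 1  [with N=0, M=-1]  = -2

-2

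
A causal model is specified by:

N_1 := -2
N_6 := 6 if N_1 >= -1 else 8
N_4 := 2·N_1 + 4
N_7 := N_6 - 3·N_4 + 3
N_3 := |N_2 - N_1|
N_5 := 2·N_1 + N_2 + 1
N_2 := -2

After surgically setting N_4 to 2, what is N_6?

Under do(N_4=2), the mechanism N_4 := 2·N_1 + 4 is discarded; N_4 is fixed at 2.
Since N_6 is not a descendant of the intervened variable, it is unaffected.
N_6 = 6 if N_1 >= -1 else 8  [with N_1=-2]  = 8

8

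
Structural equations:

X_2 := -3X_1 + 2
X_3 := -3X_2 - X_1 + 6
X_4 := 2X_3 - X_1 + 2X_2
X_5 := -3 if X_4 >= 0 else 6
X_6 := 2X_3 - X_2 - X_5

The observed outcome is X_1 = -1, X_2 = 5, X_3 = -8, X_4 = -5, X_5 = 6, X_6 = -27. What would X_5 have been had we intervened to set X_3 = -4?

do(X_3=-4) replaces the equation X_3 := -3X_2 - X_1 + 6 with the constant X_3 = -4.
X_2 = -3X_1 + 2  [with X_1=-1]  = 5
X_4 = 2X_3 - X_1 + 2X_2  [with X_3=-4, X_1=-1, X_2=5]  = 3
X_5 = -3 if X_4 >= 0 else 6  [with X_4=3]  = -3

-3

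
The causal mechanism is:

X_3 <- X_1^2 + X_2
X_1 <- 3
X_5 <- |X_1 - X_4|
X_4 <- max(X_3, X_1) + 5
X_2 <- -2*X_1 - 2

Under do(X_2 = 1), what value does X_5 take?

do(X_2=1) replaces the equation X_2 <- -2*X_1 - 2 with the constant X_2 = 1.
X_3 = X_1^2 + X_2  [with X_1=3, X_2=1]  = 10
X_4 = max(X_3, X_1) + 5  [with X_3=10, X_1=3]  = 15
X_5 = |X_1 - X_4|  [with X_1=3, X_4=15]  = 12

12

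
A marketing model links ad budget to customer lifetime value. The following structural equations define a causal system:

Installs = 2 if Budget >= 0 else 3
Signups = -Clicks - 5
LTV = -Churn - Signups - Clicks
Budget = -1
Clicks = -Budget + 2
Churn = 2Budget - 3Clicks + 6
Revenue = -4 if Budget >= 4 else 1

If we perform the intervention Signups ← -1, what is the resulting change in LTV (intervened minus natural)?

The intervention breaks the incoming arrows to Signups: Signups = -Clicks - 5 no longer applies, and Signups = -1.
Clicks = -Budget + 2  [with Budget=-1]  = 3
Churn = 2Budget - 3Clicks + 6  [with Budget=-1, Clicks=3]  = -5
LTV = -Churn - Signups - Clicks  [with Churn=-5, Signups=-1, Clicks=3]  = 3
Without intervention: Clicks = -Budget + 2  [with Budget=-1]  = 3; Signups = -Clicks - 5  [with Clicks=3]  = -8; Churn = 2Budget - 3Clicks + 6  [with Budget=-1, Clicks=3]  = -5; LTV = -Churn - Signups - Clicks  [with Churn=-5, Signups=-8, Clicks=3]  = 10.
Change = 3 − 10 = -7.

-7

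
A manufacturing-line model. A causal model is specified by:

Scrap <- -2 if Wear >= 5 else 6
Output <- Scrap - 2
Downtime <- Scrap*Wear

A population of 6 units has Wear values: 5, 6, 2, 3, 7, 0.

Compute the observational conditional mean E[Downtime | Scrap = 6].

E[Downtime|Scrap=6] averages over only the 3 units with Scrap=6 (Wear = 2, 3, 0): Downtime = 12, 18, 0, mean 10.

10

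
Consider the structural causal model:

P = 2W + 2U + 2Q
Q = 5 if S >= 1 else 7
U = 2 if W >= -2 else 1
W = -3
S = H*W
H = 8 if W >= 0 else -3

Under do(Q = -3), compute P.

-10

The intervention breaks the incoming arrows to Q: Q = 5 if S >= 1 else 7 no longer applies, and Q = -3.
U = 2 if W >= -2 else 1  [with W=-3]  = 1
P = 2W + 2U + 2Q  [with W=-3, U=1, Q=-3]  = -10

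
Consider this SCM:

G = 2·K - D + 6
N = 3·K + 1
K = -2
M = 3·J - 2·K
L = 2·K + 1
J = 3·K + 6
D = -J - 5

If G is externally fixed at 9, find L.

-3

The intervention breaks the incoming arrows to G: G = 2·K - D + 6 no longer applies, and G = 9.
L is not downstream of the intervention, so its value is determined by the original equations.
L = 2·K + 1  [with K=-2]  = -3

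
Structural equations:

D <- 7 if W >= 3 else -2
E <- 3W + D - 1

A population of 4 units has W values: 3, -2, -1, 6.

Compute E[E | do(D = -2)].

The intervention sets D=-2 in all 4 units regardless of W. Recomputing E per unit gives 6, -9, -6, 15; average 1.5.

1.5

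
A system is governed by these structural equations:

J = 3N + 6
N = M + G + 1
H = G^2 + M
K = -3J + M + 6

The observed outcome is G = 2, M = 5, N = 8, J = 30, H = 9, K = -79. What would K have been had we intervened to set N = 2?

The intervention breaks the incoming arrows to N: N = M + G + 1 no longer applies, and N = 2.
J = 3N + 6  [with N=2]  = 12
K = -3J + M + 6  [with J=12, M=5]  = -25

-25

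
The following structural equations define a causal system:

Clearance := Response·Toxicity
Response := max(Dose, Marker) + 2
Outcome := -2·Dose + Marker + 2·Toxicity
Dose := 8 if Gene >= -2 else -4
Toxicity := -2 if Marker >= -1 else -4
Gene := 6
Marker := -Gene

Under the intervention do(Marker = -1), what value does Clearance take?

-20

The intervention breaks the incoming arrows to Marker: Marker := -Gene no longer applies, and Marker = -1.
Dose = 8 if Gene >= -2 else -4  [with Gene=6]  = 8
Response = max(Dose, Marker) + 2  [with Dose=8, Marker=-1]  = 10
Toxicity = -2 if Marker >= -1 else -4  [with Marker=-1]  = -2
Clearance = Response·Toxicity  [with Response=10, Toxicity=-2]  = -20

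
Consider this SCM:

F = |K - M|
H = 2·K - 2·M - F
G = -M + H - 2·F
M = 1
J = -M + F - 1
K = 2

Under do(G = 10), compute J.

-1

The intervention breaks the incoming arrows to G: G = -M + H - 2·F no longer applies, and G = 10.
Since J is not a descendant of the intervened variable, it is unaffected.
F = |K - M|  [with K=2, M=1]  = 1
J = -M + F - 1  [with M=1, F=1]  = -1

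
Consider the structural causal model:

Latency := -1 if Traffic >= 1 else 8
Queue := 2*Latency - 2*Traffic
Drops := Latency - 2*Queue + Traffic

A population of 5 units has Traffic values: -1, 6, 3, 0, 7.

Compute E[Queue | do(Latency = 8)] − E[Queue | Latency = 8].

-7

The intervention sets Latency=8 in all 5 units regardless of Traffic. Recomputing Queue per unit gives 18, 4, 10, 16, 2; average 10.
E[Queue|Latency=8] averages over only the 2 units with Latency=8 (Traffic = -1, 0): Queue = 18, 16, mean 17.
Difference = 10 − 17 = -7.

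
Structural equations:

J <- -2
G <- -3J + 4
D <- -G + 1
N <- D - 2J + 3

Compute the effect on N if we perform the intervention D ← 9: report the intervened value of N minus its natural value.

18

The intervention breaks the incoming arrows to D: D <- -G + 1 no longer applies, and D = 9.
N = D - 2J + 3  [with D=9, J=-2]  = 16
Without intervention: G = -3J + 4  [with J=-2]  = 10; D = -G + 1  [with G=10]  = -9; N = D - 2J + 3  [with D=-9, J=-2]  = -2.
Change = 16 − (-2) = 18.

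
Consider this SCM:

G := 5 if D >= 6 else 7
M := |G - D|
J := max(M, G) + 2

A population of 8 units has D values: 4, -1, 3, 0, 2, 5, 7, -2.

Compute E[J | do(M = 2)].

8.75

Every unit gets M=2 under the intervention. J values become 9, 9, 9, 9, 9, 9, 7, 9; E[J|do(M=2)] = 8.75.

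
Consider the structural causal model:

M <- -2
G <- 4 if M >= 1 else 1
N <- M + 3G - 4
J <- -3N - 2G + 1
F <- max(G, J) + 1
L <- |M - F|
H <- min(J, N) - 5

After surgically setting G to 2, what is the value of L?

5

Under do(G=2), the mechanism G <- 4 if M >= 1 else 1 is discarded; G is fixed at 2.
N = M + 3G - 4  [with M=-2, G=2]  = 0
J = -3N - 2G + 1  [with N=0, G=2]  = -3
F = max(G, J) + 1  [with G=2, J=-3]  = 3
L = |M - F|  [with M=-2, F=3]  = 5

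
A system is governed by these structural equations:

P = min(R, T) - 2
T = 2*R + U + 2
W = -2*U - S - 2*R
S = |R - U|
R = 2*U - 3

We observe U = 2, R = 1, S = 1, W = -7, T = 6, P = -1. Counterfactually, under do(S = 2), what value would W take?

-8

The intervention breaks the incoming arrows to S: S = |R - U| no longer applies, and S = 2.
R = 2*U - 3  [with U=2]  = 1
W = -2*U - S - 2*R  [with U=2, S=2, R=1]  = -8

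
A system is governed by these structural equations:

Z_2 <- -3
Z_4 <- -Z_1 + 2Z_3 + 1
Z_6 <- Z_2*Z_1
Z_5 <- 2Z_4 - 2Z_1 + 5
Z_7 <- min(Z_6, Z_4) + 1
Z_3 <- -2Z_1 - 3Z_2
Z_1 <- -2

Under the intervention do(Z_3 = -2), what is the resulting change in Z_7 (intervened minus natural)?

The intervention breaks the incoming arrows to Z_3: Z_3 <- -2Z_1 - 3Z_2 no longer applies, and Z_3 = -2.
Z_4 = -Z_1 + 2Z_3 + 1  [with Z_1=-2, Z_3=-2]  = -1
Z_6 = Z_2*Z_1  [with Z_2=-3, Z_1=-2]  = 6
Z_7 = min(Z_6, Z_4) + 1  [with Z_6=6, Z_4=-1]  = 0
Without intervention: Z_3 = -2Z_1 - 3Z_2  [with Z_1=-2, Z_2=-3]  = 13; Z_4 = -Z_1 + 2Z_3 + 1  [with Z_1=-2, Z_3=13]  = 29; Z_6 = Z_2*Z_1  [with Z_2=-3, Z_1=-2]  = 6; Z_7 = min(Z_6, Z_4) + 1  [with Z_6=6, Z_4=29]  = 7.
Change = 0 − 7 = -7.

-7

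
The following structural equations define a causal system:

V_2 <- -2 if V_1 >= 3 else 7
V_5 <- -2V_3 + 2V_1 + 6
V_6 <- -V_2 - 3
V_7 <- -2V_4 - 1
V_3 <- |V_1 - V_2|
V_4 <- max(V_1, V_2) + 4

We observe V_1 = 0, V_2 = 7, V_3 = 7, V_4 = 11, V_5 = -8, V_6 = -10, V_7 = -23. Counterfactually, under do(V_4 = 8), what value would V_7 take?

The intervention breaks the incoming arrows to V_4: V_4 <- max(V_1, V_2) + 4 no longer applies, and V_4 = 8.
V_7 = -2V_4 - 1  [with V_4=8]  = -17

-17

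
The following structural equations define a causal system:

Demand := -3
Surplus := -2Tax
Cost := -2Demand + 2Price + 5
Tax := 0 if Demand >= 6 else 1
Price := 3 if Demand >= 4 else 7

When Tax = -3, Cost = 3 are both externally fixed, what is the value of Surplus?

6

The joint intervention fixes Tax = -3, Cost = 3, removing each variable's own equation.
Surplus = -2Tax  [with Tax=-3]  = 6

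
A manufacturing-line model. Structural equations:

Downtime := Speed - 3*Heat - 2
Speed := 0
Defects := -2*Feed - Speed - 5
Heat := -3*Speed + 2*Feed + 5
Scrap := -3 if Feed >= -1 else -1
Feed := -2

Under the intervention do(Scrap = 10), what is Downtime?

The intervention breaks the incoming arrows to Scrap: Scrap := -3 if Feed >= -1 else -1 no longer applies, and Scrap = 10.
Since Downtime is not a descendant of the intervened variable, it is unaffected.
Heat = -3*Speed + 2*Feed + 5  [with Speed=0, Feed=-2]  = 1
Downtime = Speed - 3*Heat - 2  [with Speed=0, Heat=1]  = -5

-5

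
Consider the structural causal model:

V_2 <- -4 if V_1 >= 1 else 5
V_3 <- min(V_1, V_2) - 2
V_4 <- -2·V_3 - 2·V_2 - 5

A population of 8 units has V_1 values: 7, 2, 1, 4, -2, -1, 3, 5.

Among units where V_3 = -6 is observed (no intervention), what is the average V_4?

15

Conditioning on V_3=-6 selects the 6 unit(s) with V_1 ∈ {7, 2, 1, 4, 3, 5}. Their V_4 values: 15, 15, 15, 15, 15, 15. Mean = 15.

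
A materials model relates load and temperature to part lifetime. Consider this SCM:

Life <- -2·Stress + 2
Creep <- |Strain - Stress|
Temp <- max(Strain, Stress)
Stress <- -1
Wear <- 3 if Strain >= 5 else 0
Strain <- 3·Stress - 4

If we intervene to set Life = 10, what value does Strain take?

do(Life=10) replaces the equation Life <- -2·Stress + 2 with the constant Life = 10.
Strain is not downstream of the intervention, so its value is determined by the original equations.
Strain = 3·Stress - 4  [with Stress=-1]  = -7

-7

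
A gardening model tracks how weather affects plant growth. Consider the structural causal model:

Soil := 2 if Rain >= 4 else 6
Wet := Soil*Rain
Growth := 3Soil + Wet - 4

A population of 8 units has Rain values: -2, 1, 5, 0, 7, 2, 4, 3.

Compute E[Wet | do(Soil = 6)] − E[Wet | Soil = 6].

10.2

do(Soil=6) breaks Soil's dependence on Rain. With Soil=6 fixed, Wet across the units is -12, 6, 30, 0, 42, 12, 24, 18, mean 15.
Conditioning on Soil=6 selects the 5 unit(s) with Rain ∈ {-2, 1, 0, 2, 3}. Their Wet values: -12, 6, 0, 12, 18. Mean = 4.8.
Difference = 15 − 4.8 = 10.2.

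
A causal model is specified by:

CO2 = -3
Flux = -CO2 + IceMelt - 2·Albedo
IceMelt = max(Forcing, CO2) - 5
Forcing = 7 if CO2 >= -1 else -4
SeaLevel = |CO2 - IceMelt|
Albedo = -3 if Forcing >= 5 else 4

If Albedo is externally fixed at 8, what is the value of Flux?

-21

Under do(Albedo=8), the mechanism Albedo = -3 if Forcing >= 5 else 4 is discarded; Albedo is fixed at 8.
Forcing = 7 if CO2 >= -1 else -4  [with CO2=-3]  = -4
IceMelt = max(Forcing, CO2) - 5  [with Forcing=-4, CO2=-3]  = -8
Flux = -CO2 + IceMelt - 2·Albedo  [with CO2=-3, IceMelt=-8, Albedo=8]  = -21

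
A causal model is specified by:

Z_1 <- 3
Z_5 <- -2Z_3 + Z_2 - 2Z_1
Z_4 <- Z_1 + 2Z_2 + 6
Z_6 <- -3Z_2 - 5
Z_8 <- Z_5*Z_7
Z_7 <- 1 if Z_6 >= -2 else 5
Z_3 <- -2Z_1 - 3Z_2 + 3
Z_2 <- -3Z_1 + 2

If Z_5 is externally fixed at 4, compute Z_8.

4

do(Z_5=4) replaces the equation Z_5 <- -2Z_3 + Z_2 - 2Z_1 with the constant Z_5 = 4.
Z_2 = -3Z_1 + 2  [with Z_1=3]  = -7
Z_6 = -3Z_2 - 5  [with Z_2=-7]  = 16
Z_7 = 1 if Z_6 >= -2 else 5  [with Z_6=16]  = 1
Z_8 = Z_5*Z_7  [with Z_5=4, Z_7=1]  = 4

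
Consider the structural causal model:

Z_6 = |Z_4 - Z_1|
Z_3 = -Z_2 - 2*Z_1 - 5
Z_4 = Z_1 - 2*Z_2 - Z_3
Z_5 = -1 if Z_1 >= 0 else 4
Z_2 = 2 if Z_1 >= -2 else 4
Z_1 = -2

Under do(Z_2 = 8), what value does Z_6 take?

Under do(Z_2=8), the mechanism Z_2 = 2 if Z_1 >= -2 else 4 is discarded; Z_2 is fixed at 8.
Z_3 = -Z_2 - 2*Z_1 - 5  [with Z_2=8, Z_1=-2]  = -9
Z_4 = Z_1 - 2*Z_2 - Z_3  [with Z_1=-2, Z_2=8, Z_3=-9]  = -9
Z_6 = |Z_4 - Z_1|  [with Z_4=-9, Z_1=-2]  = 7

7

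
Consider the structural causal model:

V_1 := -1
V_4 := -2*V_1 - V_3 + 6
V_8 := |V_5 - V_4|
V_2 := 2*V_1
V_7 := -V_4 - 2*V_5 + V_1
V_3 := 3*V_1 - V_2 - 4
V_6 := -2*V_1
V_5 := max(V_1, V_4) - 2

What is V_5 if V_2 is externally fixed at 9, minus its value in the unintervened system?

do(V_2=9) replaces the equation V_2 := 2*V_1 with the constant V_2 = 9.
V_3 = 3*V_1 - V_2 - 4  [with V_1=-1, V_2=9]  = -16
V_4 = -2*V_1 - V_3 + 6  [with V_1=-1, V_3=-16]  = 24
V_5 = max(V_1, V_4) - 2  [with V_1=-1, V_4=24]  = 22
Without intervention: V_2 = 2*V_1  [with V_1=-1]  = -2; V_3 = 3*V_1 - V_2 - 4  [with V_1=-1, V_2=-2]  = -5; V_4 = -2*V_1 - V_3 + 6  [with V_1=-1, V_3=-5]  = 13; V_5 = max(V_1, V_4) - 2  [with V_1=-1, V_4=13]  = 11.
Change = 22 − 11 = 11.

11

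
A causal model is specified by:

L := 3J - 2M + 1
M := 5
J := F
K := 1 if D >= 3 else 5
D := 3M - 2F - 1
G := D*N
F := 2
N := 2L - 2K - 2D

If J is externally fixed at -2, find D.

10

do(J=-2) replaces the equation J := F with the constant J = -2.
D is not downstream of the intervention, so its value is determined by the original equations.
D = 3M - 2F - 1  [with M=5, F=2]  = 10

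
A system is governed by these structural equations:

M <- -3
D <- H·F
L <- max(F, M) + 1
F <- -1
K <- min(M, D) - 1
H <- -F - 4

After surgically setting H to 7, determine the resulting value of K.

Under do(H=7), the mechanism H <- -F - 4 is discarded; H is fixed at 7.
D = H·F  [with H=7, F=-1]  = -7
K = min(M, D) - 1  [with M=-3, D=-7]  = -8

-8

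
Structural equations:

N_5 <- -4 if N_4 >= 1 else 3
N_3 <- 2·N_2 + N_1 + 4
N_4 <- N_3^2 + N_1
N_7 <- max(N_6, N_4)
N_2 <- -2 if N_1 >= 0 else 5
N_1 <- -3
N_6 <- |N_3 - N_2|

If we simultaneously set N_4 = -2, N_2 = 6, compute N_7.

7

Under do(N_4 = -2, N_2 = 6), each intervened variable's structural equation is replaced by its fixed value.
N_3 = 2·N_2 + N_1 + 4  [with N_2=6, N_1=-3]  = 13
N_6 = |N_3 - N_2|  [with N_3=13, N_2=6]  = 7
N_7 = max(N_6, N_4)  [with N_6=7, N_4=-2]  = 7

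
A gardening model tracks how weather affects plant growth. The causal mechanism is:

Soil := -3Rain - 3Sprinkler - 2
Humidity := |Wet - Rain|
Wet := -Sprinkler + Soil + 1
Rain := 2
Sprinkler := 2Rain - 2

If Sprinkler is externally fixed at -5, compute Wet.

Under do(Sprinkler=-5), the mechanism Sprinkler := 2Rain - 2 is discarded; Sprinkler is fixed at -5.
Soil = -3Rain - 3Sprinkler - 2  [with Rain=2, Sprinkler=-5]  = 7
Wet = -Sprinkler + Soil + 1  [with Sprinkler=-5, Soil=7]  = 13

13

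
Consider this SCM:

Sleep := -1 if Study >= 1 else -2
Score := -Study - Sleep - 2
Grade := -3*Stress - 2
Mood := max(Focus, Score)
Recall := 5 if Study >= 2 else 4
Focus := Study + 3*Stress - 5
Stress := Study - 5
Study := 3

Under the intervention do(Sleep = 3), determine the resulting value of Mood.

-8

Under do(Sleep=3), the mechanism Sleep := -1 if Study >= 1 else -2 is discarded; Sleep is fixed at 3.
Stress = Study - 5  [with Study=3]  = -2
Focus = Study + 3*Stress - 5  [with Study=3, Stress=-2]  = -8
Score = -Study - Sleep - 2  [with Study=3, Sleep=3]  = -8
Mood = max(Focus, Score)  [with Focus=-8, Score=-8]  = -8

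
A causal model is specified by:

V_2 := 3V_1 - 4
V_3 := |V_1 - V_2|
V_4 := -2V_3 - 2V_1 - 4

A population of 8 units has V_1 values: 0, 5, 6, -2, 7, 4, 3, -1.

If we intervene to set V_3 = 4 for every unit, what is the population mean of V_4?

Every unit gets V_3=4 under the intervention. V_4 values become -12, -22, -24, -8, -26, -20, -18, -10; E[V_4|do(V_3=4)] = -17.5.

-17.5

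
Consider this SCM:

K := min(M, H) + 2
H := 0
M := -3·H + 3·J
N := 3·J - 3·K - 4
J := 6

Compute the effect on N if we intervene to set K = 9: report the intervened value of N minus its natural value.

Intervening sets K = 9 and removes its equation (K := min(M, H) + 2).
N = 3·J - 3·K - 4  [with J=6, K=9]  = -13
Without intervention: M = -3·H + 3·J  [with H=0, J=6]  = 18; K = min(M, H) + 2  [with M=18, H=0]  = 2; N = 3·J - 3·K - 4  [with J=6, K=2]  = 8.
Change = -13 − 8 = -21.

-21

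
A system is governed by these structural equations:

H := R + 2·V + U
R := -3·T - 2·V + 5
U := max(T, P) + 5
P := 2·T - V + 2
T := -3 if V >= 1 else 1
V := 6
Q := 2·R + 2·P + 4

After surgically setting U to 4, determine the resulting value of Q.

Under do(U=4), the mechanism U := max(T, P) + 5 is discarded; U is fixed at 4.
Since Q is not a descendant of the intervened variable, it is unaffected.
T = -3 if V >= 1 else 1  [with V=6]  = -3
P = 2·T - V + 2  [with T=-3, V=6]  = -10
R = -3·T - 2·V + 5  [with T=-3, V=6]  = 2
Q = 2·R + 2·P + 4  [with R=2, P=-10]  = -12

-12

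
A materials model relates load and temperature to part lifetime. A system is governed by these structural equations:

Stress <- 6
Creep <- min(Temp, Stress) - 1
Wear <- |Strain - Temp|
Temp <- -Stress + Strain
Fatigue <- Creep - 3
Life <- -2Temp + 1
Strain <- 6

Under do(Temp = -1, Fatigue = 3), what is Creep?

-2

Setting Temp = -1, Fatigue = 3 by intervention discards those variables' equations.
Creep = min(Temp, Stress) - 1  [with Temp=-1, Stress=6]  = -2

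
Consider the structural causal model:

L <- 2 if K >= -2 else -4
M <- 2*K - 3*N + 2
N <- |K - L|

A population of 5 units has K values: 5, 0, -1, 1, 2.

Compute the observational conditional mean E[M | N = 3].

Conditioning on N=3 selects the 2 unit(s) with K ∈ {5, -1}. Their M values: 3, -9. Mean = -3.

-3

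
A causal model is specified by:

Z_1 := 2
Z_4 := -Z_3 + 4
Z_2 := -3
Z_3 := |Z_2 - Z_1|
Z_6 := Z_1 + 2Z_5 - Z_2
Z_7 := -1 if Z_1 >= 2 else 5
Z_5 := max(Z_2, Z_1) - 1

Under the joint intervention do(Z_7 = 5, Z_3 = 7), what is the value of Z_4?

The joint intervention fixes Z_7 = 5, Z_3 = 7, removing each variable's own equation.
Z_4 = -Z_3 + 4  [with Z_3=7]  = -3

-3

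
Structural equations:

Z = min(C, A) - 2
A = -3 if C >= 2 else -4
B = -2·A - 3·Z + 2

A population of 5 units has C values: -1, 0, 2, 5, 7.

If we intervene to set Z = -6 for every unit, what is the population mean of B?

The intervention sets Z=-6 in all 5 units regardless of C. Recomputing B per unit gives 28, 28, 26, 26, 26; average 26.8.

26.8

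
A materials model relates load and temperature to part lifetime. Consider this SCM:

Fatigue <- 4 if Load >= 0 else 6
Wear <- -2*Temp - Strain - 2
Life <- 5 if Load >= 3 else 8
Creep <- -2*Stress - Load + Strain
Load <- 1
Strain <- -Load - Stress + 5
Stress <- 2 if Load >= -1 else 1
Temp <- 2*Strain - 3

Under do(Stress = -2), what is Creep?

do(Stress=-2) replaces the equation Stress <- 2 if Load >= -1 else 1 with the constant Stress = -2.
Strain = -Load - Stress + 5  [with Load=1, Stress=-2]  = 6
Creep = -2*Stress - Load + Strain  [with Stress=-2, Load=1, Strain=6]  = 9

9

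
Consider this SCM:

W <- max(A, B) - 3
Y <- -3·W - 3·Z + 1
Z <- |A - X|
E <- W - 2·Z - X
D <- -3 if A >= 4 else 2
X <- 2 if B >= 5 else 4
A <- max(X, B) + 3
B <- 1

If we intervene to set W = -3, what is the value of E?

The intervention breaks the incoming arrows to W: W <- max(A, B) - 3 no longer applies, and W = -3.
X = 2 if B >= 5 else 4  [with B=1]  = 4
A = max(X, B) + 3  [with X=4, B=1]  = 7
Z = |A - X|  [with A=7, X=4]  = 3
E = W - 2·Z - X  [with W=-3, Z=3, X=4]  = -13

-13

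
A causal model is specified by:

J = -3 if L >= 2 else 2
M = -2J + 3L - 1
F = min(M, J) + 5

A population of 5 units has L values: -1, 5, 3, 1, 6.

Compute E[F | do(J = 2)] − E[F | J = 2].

4.2

Under do(J=2), J's equation is replaced by J=2 for every unit. Per-unit F: -3, 7, 7, 3, 7. Mean = 4.2.
Conditioning on J=2 selects the 2 unit(s) with L ∈ {-1, 1}. Their F values: -3, 3. Mean = 0.
Difference = 4.2 − 0 = 4.2.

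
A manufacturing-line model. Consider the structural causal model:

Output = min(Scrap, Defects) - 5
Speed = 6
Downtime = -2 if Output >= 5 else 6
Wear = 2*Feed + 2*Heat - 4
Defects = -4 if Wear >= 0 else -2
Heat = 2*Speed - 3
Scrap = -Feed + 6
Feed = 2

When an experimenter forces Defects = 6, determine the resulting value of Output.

-1

Under do(Defects=6), the mechanism Defects = -4 if Wear >= 0 else -2 is discarded; Defects is fixed at 6.
Scrap = -Feed + 6  [with Feed=2]  = 4
Output = min(Scrap, Defects) - 5  [with Scrap=4, Defects=6]  = -1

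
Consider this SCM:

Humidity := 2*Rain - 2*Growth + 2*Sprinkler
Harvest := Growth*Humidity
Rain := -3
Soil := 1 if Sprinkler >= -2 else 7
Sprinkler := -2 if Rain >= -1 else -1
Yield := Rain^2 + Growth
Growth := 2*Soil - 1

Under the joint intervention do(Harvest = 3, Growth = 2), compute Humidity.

Under do(Harvest = 3, Growth = 2), each intervened variable's structural equation is replaced by its fixed value.
Sprinkler = -2 if Rain >= -1 else -1  [with Rain=-3]  = -1
Humidity = 2*Rain - 2*Growth + 2*Sprinkler  [with Rain=-3, Growth=2, Sprinkler=-1]  = -12

-12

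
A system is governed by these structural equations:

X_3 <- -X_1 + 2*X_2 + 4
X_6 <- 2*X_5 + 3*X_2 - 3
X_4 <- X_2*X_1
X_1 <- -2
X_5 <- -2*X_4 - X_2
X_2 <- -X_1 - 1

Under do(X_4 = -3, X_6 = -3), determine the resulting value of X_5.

Setting X_4 = -3, X_6 = -3 by intervention discards those variables' equations.
X_2 = -X_1 - 1  [with X_1=-2]  = 1
X_5 = -2*X_4 - X_2  [with X_4=-3, X_2=1]  = 5

5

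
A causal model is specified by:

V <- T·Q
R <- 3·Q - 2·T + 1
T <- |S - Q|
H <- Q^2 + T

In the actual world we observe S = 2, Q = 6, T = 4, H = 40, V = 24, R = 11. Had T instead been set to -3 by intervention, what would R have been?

25

The intervention breaks the incoming arrows to T: T <- |S - Q| no longer applies, and T = -3.
R = 3·Q - 2·T + 1  [with Q=6, T=-3]  = 25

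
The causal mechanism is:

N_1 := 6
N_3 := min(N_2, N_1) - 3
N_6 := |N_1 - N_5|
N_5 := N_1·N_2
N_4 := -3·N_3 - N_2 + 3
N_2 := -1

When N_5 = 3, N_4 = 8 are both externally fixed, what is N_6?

3

Setting N_5 = 3, N_4 = 8 by intervention discards those variables' equations.
N_6 = |N_1 - N_5|  [with N_1=6, N_5=3]  = 3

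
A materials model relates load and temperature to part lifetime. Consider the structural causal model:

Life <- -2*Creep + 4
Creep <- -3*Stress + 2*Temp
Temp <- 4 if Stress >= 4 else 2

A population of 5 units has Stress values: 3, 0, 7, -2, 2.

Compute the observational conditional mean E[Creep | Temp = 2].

1.75

Observing Temp=2 restricts to units where Temp's equation naturally yields 2: Stress ∈ {3, 0, -2, 2}. In that subpopulation Creep = -5, 4, 10, -2, mean 1.75.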